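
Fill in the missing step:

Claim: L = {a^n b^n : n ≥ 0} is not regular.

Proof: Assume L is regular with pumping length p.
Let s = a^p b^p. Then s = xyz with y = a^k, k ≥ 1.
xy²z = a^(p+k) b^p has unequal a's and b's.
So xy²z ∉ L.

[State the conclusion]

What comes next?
This contradicts the pumping lemma for regular languages,
which guarantees xy^i z ∈ L for all i ≥ 0.

Since our assumption that L is regular leads to a contradiction,
we conclude that L = {a^n b^n : n ≥ 0} is NOT regular. ∎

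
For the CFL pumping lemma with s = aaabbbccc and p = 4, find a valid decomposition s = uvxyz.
u='aa', v='a', x='bb', y='b', z='ccc'

For s = aaabbbccc with pumping length p = 4:

One valid decomposition:
- u = 'aa'
- v = 'a'
- x = 'bb'
- y = 'b'
- z = 'ccc'

Verification:
- uvxyz = 'aa' + 'a' + 'bb' + 'b' + 'ccc' = aaabbbccc ✓
- |vxy| = |'abbb'| = 4 ≤ 4 ✓
- |vy| = |'ab'| = 2 > 0 ✓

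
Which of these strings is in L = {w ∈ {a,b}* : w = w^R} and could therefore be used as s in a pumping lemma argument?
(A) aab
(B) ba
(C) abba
(C) abba

The pumping lemma is applied to a string s that lies in L, so first check membership of each option:
- (A) aab reversed is baa ≠ aab, so it is not a palindrome and is not in L ✗
- (B) ba reversed is ab ≠ ba, so it is not a palindrome and is not in L ✗
- (C) abba reversed is abba, the same string, so it is a palindrome and is in L ✓

Only (C) abba is in L, so it is the only candidate that could play the role of s.
(In a complete proof one picks s in terms of the pumping length p so that |s| ≥ p is guaranteed; a fixed string like abba illustrates the shape of such an s.)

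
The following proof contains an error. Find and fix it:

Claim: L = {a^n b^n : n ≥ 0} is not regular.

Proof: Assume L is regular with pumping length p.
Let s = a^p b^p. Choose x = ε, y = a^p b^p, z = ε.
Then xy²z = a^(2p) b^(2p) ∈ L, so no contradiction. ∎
Error: The decomposition violates |xy| ≤ p. With y = a^p b^p, |xy| = |y| = 2p > p. (The proof also miscomputes xy²z, which would be a^p b^p a^p b^p rather than a^(2p) b^(2p), and it wrongly treats one harmless decomposition as settling the matter — the prover does not get to choose the decomposition.)

Correction: The pumping lemma requires |xy| ≤ p, and the argument must handle every decomposition satisfying |xy| ≤ p, |y| ≥ 1. Since s starts with p a's, any such y consists only of a's, say y = a^k with k ≥ 1. Then xy²z = a^(p+k) b^p has unequal numbers of a's and b's, so xy²z ∉ L — the required contradiction.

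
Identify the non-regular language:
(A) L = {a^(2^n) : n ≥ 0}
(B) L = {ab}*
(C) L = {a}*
(A) {a^(2^n) : n ≥ 0}

(A) L = {a^(2^n) : n ≥ 0} is NOT regular.

The pumping lemma can be used to prove this:
After pumping, length is no longer a power of 2

The other languages are regular because they can be recognized by finite automata.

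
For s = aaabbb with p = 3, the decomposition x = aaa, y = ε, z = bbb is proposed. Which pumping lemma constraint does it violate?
Violated: |y| > 0

The decomposition x = aaa, y = ε, z = bbb for s = aaabbb with p = 3
violates the constraint: |y| > 0

|y| = 0, but the pumping lemma requires |y| > 0 (y must be non-empty).

Pumping lemma constraints:
1. xyz = s (decomposition is valid)
2. |xy| ≤ p
3. |y| > 0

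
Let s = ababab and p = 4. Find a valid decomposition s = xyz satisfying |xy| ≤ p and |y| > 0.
x = '', y = 'abab', z = 'ab'

For s = ababab and p = 4, one valid decomposition is:
- x = '' (length 0)
- y = 'abab' (length 4)
- z = 'ab' (length 2)

Verification:
- xyz = '' + 'abab' + 'ab' = ababab ✓
- |xy| = 4 ≤ 4 ✓
- |y| = 4 > 0 ✓

All pumping lemma constraints are satisfied.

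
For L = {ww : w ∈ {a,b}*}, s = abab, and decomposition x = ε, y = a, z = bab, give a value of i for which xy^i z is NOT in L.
i = 0

xy⁰z = ε · ε · bab = bab; bab has odd length 3, so it cannot be written as ww and is not in L.
(Other choices also work, e.g. i = 2, 3; only i = 1 is guaranteed to stay in L since xy¹z = s.)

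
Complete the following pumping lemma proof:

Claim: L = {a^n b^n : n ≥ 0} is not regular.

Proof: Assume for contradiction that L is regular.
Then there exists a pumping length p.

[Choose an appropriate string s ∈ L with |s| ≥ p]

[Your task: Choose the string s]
s = a^p b^p

This string is in L (has equal a's and b's) and has length 2p ≥ p.
Any decomposition xyz with |xy| ≤ p means y consists only of a's,
so pumping will unbalance the counts.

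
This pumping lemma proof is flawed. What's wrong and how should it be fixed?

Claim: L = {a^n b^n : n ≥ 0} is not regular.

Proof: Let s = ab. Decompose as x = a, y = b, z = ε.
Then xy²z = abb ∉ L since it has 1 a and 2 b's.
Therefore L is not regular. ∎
Error: The string s = ab might be shorter than the pumping length p.

Correction: Choose s = a^p b^p to ensure |s| ≥ p. Also, the decomposition is wrong: with |xy| ≤ p, y cannot include b's when s starts with p a's.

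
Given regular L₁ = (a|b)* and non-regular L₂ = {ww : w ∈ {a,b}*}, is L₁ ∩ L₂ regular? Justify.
No — L₁ ∩ L₂ is not regular.

(a|b)* is all strings over {a,b}, so L₁ ∩ L₂ = {ww : w ∈ {a,b}*} = L₂ itself, which is not regular (pump s = a^p b a^p b).

Note that the bare facts "L₁ regular, L₂ non-regular" do not settle the question by themselves: the closure of regular languages under ∪, ∩, complement and difference applies only when BOTH operands are regular. With a non-regular operand the result can come out regular or non-regular depending on the specific languages, so one has to work out L₁ ∩ L₂ for this particular pair, as above.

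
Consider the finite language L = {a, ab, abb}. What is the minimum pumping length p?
p = 4

For a finite language L, the pumping lemma holds vacuously if p > max|s| for s ∈ L.

The longest string in L = {a, ab, abb} has length 3.
If p = 4, then no string s ∈ L has |s| ≥ p, so the condition is vacuously true.

The minimum pumping length is p = 4.

Why no smaller p works: for any p ≤ 3, the longest string s ∈ L has |s| = 3 ≥ p, so it would
have to be pumpable; but pumping up (i = 2, 3, ...) produces ever longer strings, which cannot all lie in the
finite language L. So the pumping property fails for every p ≤ 3.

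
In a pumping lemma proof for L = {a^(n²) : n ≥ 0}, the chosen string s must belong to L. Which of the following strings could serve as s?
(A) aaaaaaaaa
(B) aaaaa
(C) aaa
(A) aaaaaaaaa

The pumping lemma is applied to a string s that lies in L, so first check membership of each option:
- (A) aaaaaaaaa has length 9 = 3², a perfect square, so it is in L ✓
- (B) aaaaa has length 5, strictly between 2² = 4 and 3² = 9, so it is not in L ✗
- (C) aaa has length 3, strictly between 1² = 1 and 2² = 4, so it is not in L ✗

Only (A) aaaaaaaaa is in L, so it is the only candidate that could play the role of s.
(In a complete proof one picks s in terms of the pumping length p so that |s| ≥ p is guaranteed; a fixed string like aaaaaaaaa illustrates the shape of such an s.)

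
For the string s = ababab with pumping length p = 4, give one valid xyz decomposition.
x = 'ab', y = 'a', z = 'bab'

For s = ababab and p = 4, one valid decomposition is:
- x = 'ab' (length 2)
- y = 'a' (length 1)
- z = 'bab' (length 3)

Verification:
- xyz = 'ab' + 'a' + 'bab' = ababab ✓
- |xy| = 3 ≤ 4 ✓
- |y| = 1 > 0 ✓

All pumping lemma constraints are satisfied.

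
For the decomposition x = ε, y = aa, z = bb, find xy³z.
aaaaaabb

Given x = '', y = 'aa', z = 'bb' and i = 3:

xy^3z = x + y·y·...·y (3 times) + z
       = '' + 'aa'^3 + 'bb'
       = '' + 'aaaaaa' + 'bb'
       = 'aaaaaabb'

The pumped string is 'aaaaaabb' with length 8.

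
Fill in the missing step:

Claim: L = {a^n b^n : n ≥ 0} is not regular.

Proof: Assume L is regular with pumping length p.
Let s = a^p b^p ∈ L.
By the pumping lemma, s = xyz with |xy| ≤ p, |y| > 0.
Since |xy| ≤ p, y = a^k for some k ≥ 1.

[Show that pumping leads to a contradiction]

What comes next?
Consider xy²z = a^(p+k) b^p.

Since k ≥ 1, we have p + k > p.
So xy²z has more a's than b's: (p+k) a's vs p b's.
This means xy²z ∉ L because a^n b^n requires equal counts.

This contradicts the pumping lemma which states xy²z ∈ L.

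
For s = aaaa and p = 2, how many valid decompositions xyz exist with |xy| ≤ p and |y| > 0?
3

For s = 'aaaa' with pumping length p = 2:

Constraints: |xy| ≤ 2, |y| > 0

Valid decompositions (|xy| ≤ p, |y| ≥ 1):
  • x='', y='a', z='aaa'
  • x='a', y='a', z='aa'
  • x='', y='aa', z='aa'

Total count: 3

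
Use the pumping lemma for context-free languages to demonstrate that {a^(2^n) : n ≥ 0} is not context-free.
Assume for contradiction that L is context-free, and let p ≥ 1 be the pumping length given by the pumping lemma for CFLs.
Choose s = a^(2^p). Then s ∈ L and |s| = 2^p ≥ p.
By the CFL pumping lemma, s = uvxyz for some u, v, x, y, z with |vxy| ≤ p, |vy| ≥ 1, and uv^i xy^i z ∈ L for every i ≥ 0.
All symbols are a's, so only lengths matter: let k = |vy|, with 1 ≤ k ≤ |vxy| ≤ p < 2^p.

Take i = 2: |uv²xy²z| = 2^p + k, and 2^p < 2^p + k < 2^p + 2^p = 2^(p+1).
So the length lies strictly between consecutive powers of two and is not a power of 2; uv²xy²z ∉ L.

This contradicts the CFL pumping lemma, which requires uv^i xy^i z ∈ L for all i ≥ 0.
Hence L = {a^(2^n) : n ≥ 0} is not context-free. ∎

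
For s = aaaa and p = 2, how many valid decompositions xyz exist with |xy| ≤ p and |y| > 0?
3

For s = 'aaaa' with pumping length p = 2:

Constraints: |xy| ≤ 2, |y| > 0

Valid decompositions (|xy| ≤ p, |y| ≥ 1):
  • x='', y='a', z='aaa'
  • x='a', y='a', z='aa'
  • x='', y='aa', z='aa'

Total count: 3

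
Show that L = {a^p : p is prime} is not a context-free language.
Assume for contradiction that L is context-free, and let p ≥ 1 be the pumping length given by the pumping lemma for CFLs.
Choose a prime q with q ≥ p and let s = a^q. Then s ∈ L and |s| = q ≥ p.
By the CFL pumping lemma, s = uvxyz for some u, v, x, y, z with |vxy| ≤ p, |vy| ≥ 1, and uv^i xy^i z ∈ L for every i ≥ 0.
All symbols are a's, so only lengths matter: let k = |vy|, with 1 ≤ k ≤ p. Then |uv^i xy^i z| = q + (i − 1)k.

Take i = q + 1: the length is q + qk = q(k + 1).
Both factors satisfy q ≥ 2 and k + 1 ≥ 2, so q(k + 1) is composite and uv^(q+1) xy^(q+1) z ∉ L.

This contradicts the CFL pumping lemma, which requires uv^i xy^i z ∈ L for all i ≥ 0.
Hence L = {a^p : p is prime} is not context-free. ∎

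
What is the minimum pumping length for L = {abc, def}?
p = 4

For a finite language L, the pumping lemma holds vacuously if p > max|s| for s ∈ L.

The longest string in L = {abc, def} has length 3.
If p = 4, then no string s ∈ L has |s| ≥ p, so the condition is vacuously true.

The minimum pumping length is p = 4.

Why no smaller p works: for any p ≤ 3, the longest string s ∈ L has |s| = 3 ≥ p, so it would
have to be pumpable; but pumping up (i = 2, 3, ...) produces ever longer strings, which cannot all lie in the
finite language L. So the pumping property fails for every p ≤ 3.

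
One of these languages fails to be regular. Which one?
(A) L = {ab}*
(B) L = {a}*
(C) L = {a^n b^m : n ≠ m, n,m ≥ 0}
(C) {a^n b^m : n ≠ m, n,m ≥ 0}

(C) L = {a^n b^m : n ≠ m, n,m ≥ 0} is NOT regular.

The pumping lemma can be used to prove this:
After pumping a's, we can make n = m

The other languages are regular because they can be recognized by finite automata.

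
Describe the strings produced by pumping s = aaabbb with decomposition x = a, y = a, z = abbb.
{xy^i z : i ≥ 0} = {a^(2+i) b^3 : i ≥ 0} = {aabbb, aaabbb, aaaabbb, ...}

With x = a, y = a, z = abbb: Starting with aaabbb and pumping the second 'a', we get strings with 2+i a's followed by 3 b's for i = 0, 1, 2, ...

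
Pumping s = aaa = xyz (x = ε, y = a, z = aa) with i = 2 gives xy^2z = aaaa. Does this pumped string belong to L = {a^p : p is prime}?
No

xy²z = ε · aa · aa = aaaa.
aaaa has length 4 = 2 × 2, which is not prime, so it is not in L.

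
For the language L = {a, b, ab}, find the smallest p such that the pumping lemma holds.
p = 3

For a finite language L, the pumping lemma holds vacuously if p > max|s| for s ∈ L.

The longest string in L = {a, b, ab} has length 2.
If p = 3, then no string s ∈ L has |s| ≥ p, so the condition is vacuously true.

The minimum pumping length is p = 3.

Why no smaller p works: for any p ≤ 2, the longest string s ∈ L has |s| = 2 ≥ p, so it would
have to be pumpable; but pumping up (i = 2, 3, ...) produces ever longer strings, which cannot all lie in the
finite language L. So the pumping property fails for every p ≤ 2.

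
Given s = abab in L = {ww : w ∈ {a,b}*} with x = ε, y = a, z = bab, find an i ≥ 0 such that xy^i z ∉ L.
i = 3

xy³z = ε · aaa · bab = aaabab; aaabab has length 6; its halves are aaa and bab, which differ, so it is not in L.
(Other choices also work, e.g. i = 0, 2; only i = 1 is guaranteed to stay in L since xy¹z = s.)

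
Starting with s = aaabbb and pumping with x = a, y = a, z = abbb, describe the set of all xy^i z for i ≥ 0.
{xy^i z : i ≥ 0} = {a^(2+i) b^3 : i ≥ 0} = {aabbb, aaabbb, aaaabbb, ...}

With x = a, y = a, z = abbb: Starting with aaabbb and pumping the second 'a', we get strings with 2+i a's followed by 3 b's for i = 0, 1, 2, ...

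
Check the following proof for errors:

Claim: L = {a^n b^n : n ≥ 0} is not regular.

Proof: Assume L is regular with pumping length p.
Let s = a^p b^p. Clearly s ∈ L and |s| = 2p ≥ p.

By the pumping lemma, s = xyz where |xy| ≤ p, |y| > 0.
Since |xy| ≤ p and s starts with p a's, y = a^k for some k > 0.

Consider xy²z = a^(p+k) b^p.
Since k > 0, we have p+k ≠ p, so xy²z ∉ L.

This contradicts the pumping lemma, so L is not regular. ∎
The proof is correct.

This proof is valid because:
1. The string s = a^p b^p is correctly in L
2. The decomposition analysis is correct: y must consist only of a's
3. The contradiction is valid: pumping increases a's but not b's
4. The conclusion follows logically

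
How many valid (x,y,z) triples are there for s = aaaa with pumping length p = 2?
3

For s = 'aaaa' with pumping length p = 2:

Constraints: |xy| ≤ 2, |y| > 0

Valid decompositions (|xy| ≤ p, |y| ≥ 1):
  • x='', y='a', z='aaa'
  • x='a', y='a', z='aa'
  • x='', y='aa', z='aa'

Total count: 3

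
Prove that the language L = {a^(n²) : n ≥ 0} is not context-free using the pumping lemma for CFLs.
Assume for contradiction that L is context-free, and let p ≥ 1 be the pumping length given by the pumping lemma for CFLs.
Choose s = a^(p²). Then s ∈ L and |s| = p² ≥ p.
By the CFL pumping lemma, s = uvxyz for some u, v, x, y, z with |vxy| ≤ p, |vy| ≥ 1, and uv^i xy^i z ∈ L for every i ≥ 0.
All symbols are a's, so only lengths matter: let k = |vy|, with 1 ≤ k ≤ |vxy| ≤ p.

Take i = 2: |uv²xy²z| = p² + k, and p² < p² + k ≤ p² + p < (p + 1)².
So the length lies strictly between consecutive squares and is not a perfect square; uv²xy²z ∉ L.

This contradicts the CFL pumping lemma, which requires uv^i xy^i z ∈ L for all i ≥ 0.
Hence L = {a^(n²) : n ≥ 0} is not context-free. ∎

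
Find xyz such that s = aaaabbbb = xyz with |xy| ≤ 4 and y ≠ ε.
x = 'aaa', y = 'a', z = 'bbbb'

For s = aaaabbbb and p = 4, one valid decomposition is:
- x = 'aaa' (length 3)
- y = 'a' (length 1)
- z = 'bbbb' (length 4)

Verification:
- xyz = 'aaa' + 'a' + 'bbbb' = aaaabbbb ✓
- |xy| = 4 ≤ 4 ✓
- |y| = 1 > 0 ✓

All pumping lemma constraints are satisfied.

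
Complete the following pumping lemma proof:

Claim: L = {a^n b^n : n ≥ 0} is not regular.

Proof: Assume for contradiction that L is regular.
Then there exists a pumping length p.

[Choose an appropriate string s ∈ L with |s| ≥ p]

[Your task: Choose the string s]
s = a^p b^p

This string is in L (has equal a's and b's) and has length 2p ≥ p.
Any decomposition xyz with |xy| ≤ p means y consists only of a's,
so pumping will unbalance the counts.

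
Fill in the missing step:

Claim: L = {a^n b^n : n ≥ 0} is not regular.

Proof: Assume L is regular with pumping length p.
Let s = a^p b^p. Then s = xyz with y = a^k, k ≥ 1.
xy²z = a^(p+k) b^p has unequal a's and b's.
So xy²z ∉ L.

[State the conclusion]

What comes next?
This contradicts the pumping lemma for regular languages,
which guarantees xy^i z ∈ L for all i ≥ 0.

Since our assumption that L is regular leads to a contradiction,
we conclude that L = {a^n b^n : n ≥ 0} is NOT regular. ∎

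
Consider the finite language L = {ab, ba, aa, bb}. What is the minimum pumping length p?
p = 3

For a finite language L, the pumping lemma holds vacuously if p > max|s| for s ∈ L.

The longest string in L = {ab, ba, aa, bb} has length 2.
If p = 3, then no string s ∈ L has |s| ≥ p, so the condition is vacuously true.

The minimum pumping length is p = 3.

Why no smaller p works: for any p ≤ 2, the longest string s ∈ L has |s| = 2 ≥ p, so it would
have to be pumpable; but pumping up (i = 2, 3, ...) produces ever longer strings, which cannot all lie in the
finite language L. So the pumping property fails for every p ≤ 2.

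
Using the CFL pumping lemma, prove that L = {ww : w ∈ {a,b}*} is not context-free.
Assume for contradiction that L is context-free, and let p ≥ 1 be the pumping length given by the pumping lemma for CFLs.
Choose s = a^p b^p a^p b^p. Then s ∈ L (take w = a^p b^p) and |s| = 4p ≥ p.
By the CFL pumping lemma, s = uvxyz for some u, v, x, y, z with |vxy| ≤ p, |vy| ≥ 1, and uv^i xy^i z ∈ L for every i ≥ 0.

Write s as four blocks A₁ B₁ A₂ B₂ with A₁ = A₂ = a^p and B₁ = B₂ = b^p. Since |vxy| ≤ p, the window vxy lies inside at most two adjacent blocks. Take i = 0 and let t = uxz, so |t| = 4p − |vy| with 1 ≤ |vy| ≤ p. If |t| is odd, t ∉ L immediately, so assume |vy| is even (hence |vy| ≥ 2) and |t|/2 = 2p − |vy|/2, which satisfies p ≤ |t|/2 ≤ 2p − 1.

Case 1 (vxy inside A₁B₁): t = a^(p−j) b^(p−l) a^p b^p with j + l = |vy|. The second half of t has length < 2p, so it is a suffix of the trailing a^p b^p and ends in b; the first half is a^(p−j) b^(p−l) a^((j+l)/2), which ends in a because (j+l)/2 ≥ 1. The halves differ, so t ∉ L.

Case 2 (vxy inside B₁A₂, straddling the middle): t = a^p b^(p−j) a^(p−l) b^p with j + l = |vy|. If t = ww, then w is a prefix of t of length ≥ p, so w begins with a^p; and w is a suffix of t of length ≥ p, so w ends with b^p. That forces |w| ≥ 2p, contradicting |w| = |t|/2 ≤ 2p − 1. So t ∉ L.

Case 3 (vxy inside A₂B₂): t = a^p b^p a^(p−j) b^(p−l) with j + l = |vy|. The first half of t is a prefix of a^p b^p, so it begins with a; the second half is b^((j+l)/2) a^(p−j) b^(p−l), which begins with b. The halves differ, so t ∉ L.

In every case uv⁰xy⁰z = uxz ∉ L.

This contradicts the CFL pumping lemma, which requires uv^i xy^i z ∈ L for all i ≥ 0.
Hence L = {ww : w ∈ {a,b}*} is not context-free. ∎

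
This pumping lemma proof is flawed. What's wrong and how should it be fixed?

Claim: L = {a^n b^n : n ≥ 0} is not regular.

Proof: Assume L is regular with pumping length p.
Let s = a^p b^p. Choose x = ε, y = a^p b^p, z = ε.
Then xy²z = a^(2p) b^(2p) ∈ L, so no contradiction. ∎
Error: The decomposition violates |xy| ≤ p. With y = a^p b^p, |xy| = |y| = 2p > p. (The proof also miscomputes xy²z, which would be a^p b^p a^p b^p rather than a^(2p) b^(2p), and it wrongly treats one harmless decomposition as settling the matter — the prover does not get to choose the decomposition.)

Correction: The pumping lemma requires |xy| ≤ p, and the argument must handle every decomposition satisfying |xy| ≤ p, |y| ≥ 1. Since s starts with p a's, any such y consists only of a's, say y = a^k with k ≥ 1. Then xy²z = a^(p+k) b^p has unequal numbers of a's and b's, so xy²z ∉ L — the required contradiction.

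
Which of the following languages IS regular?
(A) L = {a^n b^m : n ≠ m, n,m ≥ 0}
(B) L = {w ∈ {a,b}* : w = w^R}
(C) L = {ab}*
(C) {ab}*

(C) L = {ab}* is regular.

This can be recognized by a finite automaton (DFA/NFA).
Regular expressions like {ab}* define regular languages.

The other choices are not regular:
- {a^n b^m : n ≠ m, n,m ≥ 0}: After pumping a's, we can make n = m
- {w ∈ {a,b}* : w = w^R}: After pumping, the string is no longer symmetric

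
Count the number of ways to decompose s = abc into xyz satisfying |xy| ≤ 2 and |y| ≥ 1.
3

For s = 'abc' with pumping length p = 2:

Constraints: |xy| ≤ 2, |y| > 0

Valid decompositions (|xy| ≤ p, |y| ≥ 1):
  • x='', y='a', z='bc'
  • x='a', y='b', z='c'
  • x='', y='ab', z='c'

Total count: 3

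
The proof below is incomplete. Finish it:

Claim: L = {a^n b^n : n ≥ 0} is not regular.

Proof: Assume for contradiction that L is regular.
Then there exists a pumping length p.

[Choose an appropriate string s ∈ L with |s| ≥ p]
s = a^p b^p

This string is in L (has equal a's and b's) and has length 2p ≥ p.
Any decomposition xyz with |xy| ≤ p means y consists only of a's,
so pumping will unbalance the counts.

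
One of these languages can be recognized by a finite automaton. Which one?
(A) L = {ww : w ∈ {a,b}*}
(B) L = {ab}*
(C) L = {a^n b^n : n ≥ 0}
(B) {ab}*

(B) L = {ab}* is regular.

This can be recognized by a finite automaton (DFA/NFA).
Regular expressions like {ab}* define regular languages.

The other choices are not regular:
- {a^n b^n : n ≥ 0}: After pumping, the number of a's and b's become unequal
- {ww : w ∈ {a,b}*}: After pumping, the two halves no longer match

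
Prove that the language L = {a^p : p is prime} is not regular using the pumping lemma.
Assume for contradiction that L is regular, and let p ≥ 1 be the pumping length given by the pumping lemma.
Choose a prime q with q ≥ p (one exists because there are infinitely many primes) and let s = a^q. Then s ∈ L and |s| = q ≥ p.
By the pumping lemma, s = xyz for some x, y, z with |xy| ≤ p, |y| ≥ 1, and xy^i z ∈ L for every i ≥ 0.
Here y = a^k for some k with 1 ≤ k ≤ p, and xy^i z = a^(q + (i − 1)k) for every i ≥ 0.

Take i = q + 1: |xy^(q+1) z| = q + qk = q(k + 1).
Both factors satisfy q ≥ 2 and k + 1 ≥ 2, so q(k + 1) is composite, and xy^(q+1) z ∉ L.

This contradicts the pumping lemma, which requires xy^i z ∈ L for all i ≥ 0.
Hence L = {a^p : p is prime} is not regular. ∎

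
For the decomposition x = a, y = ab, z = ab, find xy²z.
aababab

Given x = 'a', y = 'ab', z = 'ab' and i = 2:

xy^2z = x + y·y·...·y (2 times) + z
       = 'a' + 'ab'^2 + 'ab'
       = 'a' + 'abab' + 'ab'
       = 'aababab'

The pumped string is 'aababab' with length 7.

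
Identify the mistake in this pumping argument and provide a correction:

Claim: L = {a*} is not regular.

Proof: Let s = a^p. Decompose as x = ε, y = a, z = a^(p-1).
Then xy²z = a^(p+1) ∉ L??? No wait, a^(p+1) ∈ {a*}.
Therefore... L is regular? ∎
Error: The proof attempts to show a*  is not regular, but a* IS regular!

Correction: a* is a regular language (recognized by a simple DFA with one accepting state and self-loop on 'a'). The pumping lemma can only prove non-regularity, not regularity. For regular languages, pumping always works.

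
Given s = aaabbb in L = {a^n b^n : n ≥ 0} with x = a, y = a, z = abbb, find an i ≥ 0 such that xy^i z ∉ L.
i = 0

xy⁰z = a · ε · abbb = aabbb; aabbb has 2 a's and 3 b's; 2 ≠ 3, so it is not in L.
(Other choices also work, e.g. i = 2, 3; only i = 1 is guaranteed to stay in L since xy¹z = s.)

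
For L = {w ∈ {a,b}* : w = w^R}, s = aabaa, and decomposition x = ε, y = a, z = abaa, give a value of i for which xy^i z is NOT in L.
i = 0

xy⁰z = ε · ε · abaa = abaa; abaa reversed is aaba ≠ abaa, so it is not a palindrome and is not in L.
(Other choices also work, e.g. i = 2, 3; only i = 1 is guaranteed to stay in L since xy¹z = s.)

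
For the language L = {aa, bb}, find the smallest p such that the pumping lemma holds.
p = 3

For a finite language L, the pumping lemma holds vacuously if p > max|s| for s ∈ L.

The longest string in L = {aa, bb} has length 2.
If p = 3, then no string s ∈ L has |s| ≥ p, so the condition is vacuously true.

The minimum pumping length is p = 3.

Why no smaller p works: for any p ≤ 2, the longest string s ∈ L has |s| = 2 ≥ p, so it would
have to be pumpable; but pumping up (i = 2, 3, ...) produces ever longer strings, which cannot all lie in the
finite language L. So the pumping property fails for every p ≤ 2.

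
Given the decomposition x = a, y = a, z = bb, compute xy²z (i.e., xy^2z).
aaabb

Given x = 'a', y = 'a', z = 'bb' and i = 2:

xy^2z = x + y·y·...·y (2 times) + z
       = 'a' + 'a'^2 + 'bb'
       = 'a' + 'aa' + 'bb'
       = 'aaabb'

The pumped string is 'aaabb' with length 5.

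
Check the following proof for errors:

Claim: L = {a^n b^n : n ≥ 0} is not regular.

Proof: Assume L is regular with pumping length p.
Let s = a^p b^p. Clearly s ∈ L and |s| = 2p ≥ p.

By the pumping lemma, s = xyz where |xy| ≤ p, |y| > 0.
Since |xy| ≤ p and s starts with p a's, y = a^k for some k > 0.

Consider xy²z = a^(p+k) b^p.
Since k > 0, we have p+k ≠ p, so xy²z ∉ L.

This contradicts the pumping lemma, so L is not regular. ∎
The proof is correct.

This proof is valid because:
1. The string s = a^p b^p is correctly in L
2. The decomposition analysis is correct: y must consist only of a's
3. The contradiction is valid: pumping increases a's but not b's
4. The conclusion follows logically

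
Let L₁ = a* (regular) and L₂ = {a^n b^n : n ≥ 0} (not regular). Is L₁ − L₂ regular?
Yes — L₁ − L₂ is regular.

The only string of a* that lies in {a^n b^n} is ε, so L₁ − L₂ = a* − {ε} = a⁺ = aa*, which is regular.

Note that the bare facts "L₁ regular, L₂ non-regular" do not settle the question by themselves: the closure of regular languages under ∪, ∩, complement and difference applies only when BOTH operands are regular. With a non-regular operand the result can come out regular or non-regular depending on the specific languages, so one has to work out L₁ − L₂ for this particular pair, as above.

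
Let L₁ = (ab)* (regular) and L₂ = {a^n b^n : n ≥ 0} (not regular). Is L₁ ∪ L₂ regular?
No — L₁ ∪ L₂ is not regular.

Let U = (ab)* ∪ {a^n b^n}. If U were regular, then U ∩ aa*bb* would be regular (closure under intersection with a regular language). But (ab)* ∩ aa*bb* = {ab} and {a^n b^n} ∩ aa*bb* = {a^n b^n : n ≥ 1}, so U ∩ aa*bb* = {a^n b^n : n ≥ 1}, which is not regular. Hence U is not regular.

Note that the bare facts "L₁ regular, L₂ non-regular" do not settle the question by themselves: the closure of regular languages under ∪, ∩, complement and difference applies only when BOTH operands are regular. With a non-regular operand the result can come out regular or non-regular depending on the specific languages, so one has to work out L₁ ∪ L₂ for this particular pair, as above.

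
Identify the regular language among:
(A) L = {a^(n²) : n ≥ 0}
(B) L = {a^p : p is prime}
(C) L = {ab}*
(C) {ab}*

(C) L = {ab}* is regular.

This can be recognized by a finite automaton (DFA/NFA).
Regular expressions like {ab}* define regular languages.

The other choices are not regular:
- {a^p : p is prime}: After pumping, the length becomes composite
- {a^(n²) : n ≥ 0}: After pumping, length is no longer a perfect square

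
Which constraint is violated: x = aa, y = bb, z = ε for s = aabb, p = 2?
Violated: |xy| ≤ p

The decomposition x = aa, y = bb, z = ε for s = aabb with p = 2
violates the constraint: |xy| ≤ p

|xy| = |aabb| = 4 > 2 = p. The decomposition puts too many characters in xy.

Pumping lemma constraints:
1. xyz = s (decomposition is valid)
2. |xy| ≤ p
3. |y| > 0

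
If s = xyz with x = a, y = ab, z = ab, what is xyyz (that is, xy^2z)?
aababab

Given x = 'a', y = 'ab', z = 'ab' and i = 2:

xy^2z = x + y·y·...·y (2 times) + z
       = 'a' + 'ab'^2 + 'ab'
       = 'a' + 'abab' + 'ab'
       = 'aababab'

The pumped string is 'aababab' with length 7.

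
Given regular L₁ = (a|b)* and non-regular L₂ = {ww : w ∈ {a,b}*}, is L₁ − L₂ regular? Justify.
No — L₁ − L₂ is not regular.

L₁ − L₂ is the complement of {ww} within {a,b}*. If it were regular, its complement {ww} would be regular as well (regular languages are closed under complement) — contradiction. So L₁ − L₂ is not regular.

Note that the bare facts "L₁ regular, L₂ non-regular" do not settle the question by themselves: the closure of regular languages under ∪, ∩, complement and difference applies only when BOTH operands are regular. With a non-regular operand the result can come out regular or non-regular depending on the specific languages, so one has to work out L₁ − L₂ for this particular pair, as above.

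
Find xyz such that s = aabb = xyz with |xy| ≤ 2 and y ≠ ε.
x = 'a', y = 'a', z = 'bb'

For s = aabb and p = 2, one valid decomposition is:
- x = 'a' (length 1)
- y = 'a' (length 1)
- z = 'bb' (length 2)

Verification:
- xyz = 'a' + 'a' + 'bb' = aabb ✓
- |xy| = 2 ≤ 2 ✓
- |y| = 1 > 0 ✓

All pumping lemma constraints are satisfied.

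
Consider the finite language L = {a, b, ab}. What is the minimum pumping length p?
p = 3

For a finite language L, the pumping lemma holds vacuously if p > max|s| for s ∈ L.

The longest string in L = {a, b, ab} has length 2.
If p = 3, then no string s ∈ L has |s| ≥ p, so the condition is vacuously true.

The minimum pumping length is p = 3.

Why no smaller p works: for any p ≤ 2, the longest string s ∈ L has |s| = 2 ≥ p, so it would
have to be pumpable; but pumping up (i = 2, 3, ...) produces ever longer strings, which cannot all lie in the
finite language L. So the pumping property fails for every p ≤ 2.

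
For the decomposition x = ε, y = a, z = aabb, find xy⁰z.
aabb

Given x = '', y = 'a', z = 'aabb' and i = 0:

xy^0z = x + y·y·...·y (0 times) + z
       = '' + 'a'^0 + 'aabb'
       = '' + '' + 'aabb'
       = 'aabb'

The pumped string is 'aabb' with length 4.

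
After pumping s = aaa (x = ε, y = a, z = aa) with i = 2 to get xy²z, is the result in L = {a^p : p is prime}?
No

xy²z = ε · aa · aa = aaaa.
aaaa has length 4 = 2 × 2, which is not prime, so it is not in L.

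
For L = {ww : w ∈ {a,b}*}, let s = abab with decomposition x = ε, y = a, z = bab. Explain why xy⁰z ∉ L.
xy⁰z = bab ∉ L

Pumping with i = 0 replaces y = a by y⁰ = ε:
- Original: s = xyz = abab; abab splits into halves ab · ab, which are equal, so it is in L (w = ab)
- Pumped: xy⁰z = ε · ε · bab = bab
- bab has odd length 3, so it cannot be written as ww and is not in L

The pumping lemma would require xy⁰z ∈ L, so this decomposition yields a contradiction.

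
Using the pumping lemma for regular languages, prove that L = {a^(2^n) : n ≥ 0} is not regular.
Assume for contradiction that L is regular, and let p ≥ 1 be the pumping length given by the pumping lemma.
Choose s = a^(2^p). Then s ∈ L and |s| = 2^p ≥ p.
By the pumping lemma, s = xyz for some x, y, z with |xy| ≤ p, |y| ≥ 1, and xy^i z ∈ L for every i ≥ 0.
Here y = a^k for some k with 1 ≤ k ≤ |xy| ≤ p, and p < 2^p.

Take i = 2: |xy²z| = 2^p + k.
Now 2^p < 2^p + k ≤ 2^p + p < 2^p + 2^p = 2^(p+1).
So |xy²z| lies strictly between the consecutive powers of two 2^p and 2^(p+1), hence is not a power of 2, and xy²z ∉ L.

This contradicts the pumping lemma, which requires xy^i z ∈ L for all i ≥ 0.
Hence L = {a^(2^n) : n ≥ 0} is not regular. ∎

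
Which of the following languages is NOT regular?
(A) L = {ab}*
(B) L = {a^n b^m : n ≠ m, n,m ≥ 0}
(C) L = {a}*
(B) {a^n b^m : n ≠ m, n,m ≥ 0}

(B) L = {a^n b^m : n ≠ m, n,m ≥ 0} is NOT regular.

The pumping lemma can be used to prove this:
After pumping a's, we can make n = m

The other languages are regular because they can be recognized by finite automata.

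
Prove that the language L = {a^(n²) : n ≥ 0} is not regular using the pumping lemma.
Assume for contradiction that L is regular, and let p ≥ 1 be the pumping length given by the pumping lemma.
Choose s = a^(p²). Then s ∈ L and |s| = p² ≥ p.
By the pumping lemma, s = xyz for some x, y, z with |xy| ≤ p, |y| ≥ 1, and xy^i z ∈ L for every i ≥ 0.
Here y = a^k for some k with 1 ≤ k ≤ |xy| ≤ p.

Take i = 2: |xy²z| = p² + k.
Now p² < p² + k ≤ p² + p < p² + 2p + 1 = (p + 1)².
So |xy²z| lies strictly between the consecutive squares p² and (p + 1)², hence is not a perfect square, and xy²z ∉ L.

This contradicts the pumping lemma, which requires xy^i z ∈ L for all i ≥ 0.
Hence L = {a^(n²) : n ≥ 0} is not regular. ∎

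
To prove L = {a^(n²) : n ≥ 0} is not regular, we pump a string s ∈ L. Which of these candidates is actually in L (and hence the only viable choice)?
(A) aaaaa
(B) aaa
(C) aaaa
(C) aaaa

The pumping lemma is applied to a string s that lies in L, so first check membership of each option:
- (A) aaaaa has length 5, strictly between 2² = 4 and 3² = 9, so it is not in L ✗
- (B) aaa has length 3, strictly between 1² = 1 and 2² = 4, so it is not in L ✗
- (C) aaaa has length 4 = 2², a perfect square, so it is in L ✓

Only (C) aaaa is in L, so it is the only candidate that could play the role of s.
(In a complete proof one picks s in terms of the pumping length p so that |s| ≥ p is guaranteed; a fixed string like aaaa illustrates the shape of such an s.)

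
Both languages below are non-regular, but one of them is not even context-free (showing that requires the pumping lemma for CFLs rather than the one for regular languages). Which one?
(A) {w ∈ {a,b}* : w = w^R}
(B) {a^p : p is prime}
(B) {a^p : p is prime}

(B) {a^p : p is prime} requires the CFL pumping lemma.

- {w ∈ {a,b}* : w = w^R} is context-free (but not regular)
  • Can be shown non-regular with the regular pumping lemma
  • After pumping, the string is no longer symmetric

- {a^p : p is prime} is NOT context-free
  • Requires the CFL pumping lemma to prove
  • The CFL pumping lemma also fails because prime gaps are unbounded

The CFL pumping lemma is "stronger" in that it can prove non-membership
in the larger class of context-free languages.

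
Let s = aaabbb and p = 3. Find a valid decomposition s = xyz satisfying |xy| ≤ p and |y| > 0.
x = '', y = 'a', z = 'aabbb'

For s = aaabbb and p = 3, one valid decomposition is:
- x = '' (length 0)
- y = 'a' (length 1)
- z = 'aabbb' (length 5)

Verification:
- xyz = '' + 'a' + 'aabbb' = aaabbb ✓
- |xy| = 1 ≤ 3 ✓
- |y| = 1 > 0 ✓

All pumping lemma constraints are satisfied.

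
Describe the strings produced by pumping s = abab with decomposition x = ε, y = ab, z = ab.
{xy^i z : i ≥ 0} = {(ab)^(i+1) : i ≥ 0} = {ab, abab, ababab, ...}

With x = ε, y = ab, z = ab: Pumping 'ab' gives strings of alternating a's and b's.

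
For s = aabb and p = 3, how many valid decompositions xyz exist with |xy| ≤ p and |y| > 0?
6

For s = 'aabb' with pumping length p = 3:

Constraints: |xy| ≤ 3, |y| > 0

Valid decompositions (|xy| ≤ p, |y| ≥ 1):
  • x='', y='a', z='abb'
  • x='a', y='a', z='bb'
  • x='', y='aa', z='bb'
  • x='aa', y='b', z='b'
  • x='a', y='ab', z='b'
  • x='', y='aab', z='b'

Total count: 6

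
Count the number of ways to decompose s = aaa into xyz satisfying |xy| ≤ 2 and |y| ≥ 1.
3

For s = 'aaa' with pumping length p = 2:

Constraints: |xy| ≤ 2, |y| > 0

Valid decompositions (|xy| ≤ p, |y| ≥ 1):
  • x='', y='a', z='aa'
  • x='a', y='a', z='a'
  • x='', y='aa', z='a'

Total count: 3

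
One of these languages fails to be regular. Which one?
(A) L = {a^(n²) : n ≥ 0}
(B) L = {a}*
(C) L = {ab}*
(A) {a^(n²) : n ≥ 0}

(A) L = {a^(n²) : n ≥ 0} is NOT regular.

The pumping lemma can be used to prove this:
After pumping, length is no longer a perfect square

The other languages are regular because they can be recognized by finite automata.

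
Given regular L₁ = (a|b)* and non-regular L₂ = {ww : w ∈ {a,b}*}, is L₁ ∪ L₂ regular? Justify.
Yes — L₁ ∪ L₂ is regular.

{ww} ⊆ (a|b)*, so L₁ ∪ L₂ = (a|b)*, which is regular.

Note that the bare facts "L₁ regular, L₂ non-regular" do not settle the question by themselves: the closure of regular languages under ∪, ∩, complement and difference applies only when BOTH operands are regular. With a non-regular operand the result can come out regular or non-regular depending on the specific languages, so one has to work out L₁ ∪ L₂ for this particular pair, as above.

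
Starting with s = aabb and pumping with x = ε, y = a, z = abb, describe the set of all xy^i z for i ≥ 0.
{xy^i z : i ≥ 0} = {a^(i+1) b^2 : i ≥ 0} = {abb, aabb, aaabb, ...}

With x = ε, y = a, z = abb: Starting with aabb and pumping the first 'a' (z = abb keeps the second 'a'), we get strings with i+1 a's followed by 2 b's for i = 0, 1, 2, ...; note bb is not produced because z always contributes one a.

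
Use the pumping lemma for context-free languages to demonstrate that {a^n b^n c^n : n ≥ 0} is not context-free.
Assume for contradiction that L is context-free, and let p ≥ 1 be the pumping length given by the pumping lemma for CFLs.
Choose s = a^p b^p c^p. Then s ∈ L and |s| = 3p ≥ p.
By the CFL pumping lemma, s = uvxyz for some u, v, x, y, z with |vxy| ≤ p, |vy| ≥ 1, and uv^i xy^i z ∈ L for every i ≥ 0.

Because |vxy| ≤ p, the window vxy cannot contain both an a and a c: any substring of s containing both must include the entire block b^p plus at least one a and one c, so it has length ≥ p + 2 > p.
Hence at least one of the letters a, c does not occur in vy at all.

Take i = 0: the string uxz is obtained from s by deleting |vy| ≥ 1 symbols, so |uxz| = 3p − |vy| < 3p.
But the letter (a or c) that does not occur in vy still occurs exactly p times in uxz. Every string of L with exactly p copies of some letter is a^p b^p c^p, of length 3p. Since |uxz| < 3p, uxz ∉ L.

This contradicts the CFL pumping lemma, which requires uv^i xy^i z ∈ L for all i ≥ 0.
Hence L = {a^n b^n c^n : n ≥ 0} is not context-free. ∎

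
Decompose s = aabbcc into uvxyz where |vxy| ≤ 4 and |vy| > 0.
u='a', v='a', x='bb', y='c', z='c'

For s = aabbcc with pumping length p = 4:

One valid decomposition:
- u = 'a'
- v = 'a'
- x = 'bb'
- y = 'c'
- z = 'c'

Verification:
- uvxyz = 'a' + 'a' + 'bb' + 'c' + 'c' = aabbcc ✓
- |vxy| = |'abbc'| = 4 ≤ 4 ✓
- |vy| = |'ac'| = 2 > 0 ✓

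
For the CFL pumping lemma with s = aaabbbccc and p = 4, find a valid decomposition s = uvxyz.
u='aa', v='a', x='bb', y='b', z='ccc'

For s = aaabbbccc with pumping length p = 4:

One valid decomposition:
- u = 'aa'
- v = 'a'
- x = 'bb'
- y = 'b'
- z = 'ccc'

Verification:
- uvxyz = 'aa' + 'a' + 'bb' + 'b' + 'ccc' = aaabbbccc ✓
- |vxy| = |'abbb'| = 4 ≤ 4 ✓
- |vy| = |'ab'| = 2 > 0 ✓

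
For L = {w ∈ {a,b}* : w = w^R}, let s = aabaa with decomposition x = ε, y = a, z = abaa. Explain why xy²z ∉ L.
xy²z = aaabaa ∉ L

Pumping with i = 2 replaces y = a by y² = aa:
- Original: s = xyz = aabaa; aabaa reversed is aabaa, the same string, so it is a palindrome and is in L
- Pumped: xy²z = ε · aa · abaa = aaabaa
- aaabaa reversed is aabaaa ≠ aaabaa, so it is not a palindrome and is not in L

The pumping lemma would require xy²z ∈ L, so this decomposition yields a contradiction.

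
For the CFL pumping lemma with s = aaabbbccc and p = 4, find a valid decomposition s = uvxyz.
u='aa', v='a', x='bb', y='b', z='ccc'

For s = aaabbbccc with pumping length p = 4:

One valid decomposition:
- u = 'aa'
- v = 'a'
- x = 'bb'
- y = 'b'
- z = 'ccc'

Verification:
- uvxyz = 'aa' + 'a' + 'bb' + 'b' + 'ccc' = aaabbbccc ✓
- |vxy| = |'abbb'| = 4 ≤ 4 ✓
- |vy| = |'ab'| = 2 > 0 ✓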